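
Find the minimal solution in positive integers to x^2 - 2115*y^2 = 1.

(x, y) = (46, 1)

First expand sqrt(2115) as a continued fraction. With x_i = (sqrt(2115) + m_i)/d_i and (m_0, d_0) = (0, 1): a_0 = floor(sqrt(2115)) = 45, since 45^2 = 2025 <= 2115 < 2116 = 46^2.
Iterate m_{i+1} = d_i*a_i - m_i, d_{i+1} = (2115 - m_{i+1}^2)/d_i, a_{i+1} = floor((a_0 + m_{i+1})/d_{i+1}):
  m_1 = 1*45 - 0 = 45, d_1 = (2115 - 45^2)/1 = 90/1 = 90, a_1 = floor((45 + 45)/90) = 1.
  m_2 = 90*1 - 45 = 45, d_2 = (2115 - 45^2)/90 = 90/90 = 1, a_2 = floor((45 + 45)/1) = 90.
  m_3 = 1*90 - 45 = 45, d_3 = (2115 - 45^2)/1 = 90/1 = 90: (m_3, d_3) = (m_1, d_1) = (45, 90), so from here the quotients repeat a_1, a_2; the period length is 2.
So sqrt(2115) = [45; (1, 90)] with period length k = 2.
k is even, so the fundamental solution of x^2 - 2115y^2 = 1 is (p_{k-1}, q_{k-1}) = (p_1, q_1); compute convergents through index 1.
Convergents (p_i = a_i*p_{i-1} + p_{i-2}, q_i = a_i*q_{i-1} + q_{i-2} with p_{-2}=0, p_{-1}=1, q_{-2}=1, q_{-1}=0):
  i=0: a_0=45, p_0 = 45*1 + 0 = 45, q_0 = 45*0 + 1 = 1.
  i=1: a_1=1, p_1 = 1*45 + 1 = 46, q_1 = 1*1 + 0 = 1.
Check: 46^2 - 2115*1^2 = 2116 - 2115 = 1, so (x, y) = (46, 1) solves the equation, and by the theorem it is the least positive solution.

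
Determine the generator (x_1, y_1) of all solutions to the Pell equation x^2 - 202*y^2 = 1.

(x, y) = (19731763, 1388322)

First expand sqrt(202) as a continued fraction. With x_i = (sqrt(202) + m_i)/d_i and (m_0, d_0) = (0, 1): a_0 = floor(sqrt(202)) = 14, since 14^2 = 196 <= 202 < 225 = 15^2.
Iterate m_{i+1} = d_i*a_i - m_i, d_{i+1} = (202 - m_{i+1}^2)/d_i, a_{i+1} = floor((a_0 + m_{i+1})/d_{i+1}):
  m_1 = 1*14 - 0 = 14, d_1 = (202 - 14^2)/1 = 6/1 = 6, a_1 = floor((14 + 14)/6) = 4.
  m_2 = 6*4 - 14 = 10, d_2 = (202 - 10^2)/6 = 102/6 = 17, a_2 = floor((14 + 10)/17) = 1.
  m_3 = 17*1 - 10 = 7, d_3 = (202 - 7^2)/17 = 153/17 = 9, a_3 = floor((14 + 7)/9) = 2.
  m_4 = 9*2 - 7 = 11, d_4 = (202 - 11^2)/9 = 81/9 = 9, a_4 = floor((14 + 11)/9) = 2.
  m_5 = 9*2 - 11 = 7, d_5 = (202 - 7^2)/9 = 153/9 = 17, a_5 = floor((14 + 7)/17) = 1.
  m_6 = 17*1 - 7 = 10, d_6 = (202 - 10^2)/17 = 102/17 = 6, a_6 = floor((14 + 10)/6) = 4.
  m_7 = 6*4 - 10 = 14, d_7 = (202 - 14^2)/6 = 6/6 = 1, a_7 = floor((14 + 14)/1) = 28.
  m_8 = 1*28 - 14 = 14, d_8 = (202 - 14^2)/1 = 6/1 = 6: (m_8, d_8) = (m_1, d_1) = (14, 6), so from here the quotients repeat a_1, ..., a_7; the period length is 7.
So sqrt(202) = [14; (4, 1, 2, 2, 1, 4, 28)] with period length k = 7.
k is odd, so (p_{k-1}, q_{k-1}) only solves x^2 - 202y^2 = -1 and the fundamental solution of x^2 - 202y^2 = 1 is (p_{2k-1}, q_{2k-1}) = (p_13, q_13); compute convergents through index 13, running through the period twice.
Convergents (p_i = a_i*p_{i-1} + p_{i-2}, q_i = a_i*q_{i-1} + q_{i-2} with p_{-2}=0, p_{-1}=1, q_{-2}=1, q_{-1}=0):
  i=0: a_0=14, p_0 = 14*1 + 0 = 14, q_0 = 14*0 + 1 = 1.
  i=1: a_1=4, p_1 = 4*14 + 1 = 57, q_1 = 4*1 + 0 = 4.
  i=2: a_2=1, p_2 = 1*57 + 14 = 71, q_2 = 1*4 + 1 = 5.
  i=3: a_3=2, p_3 = 2*71 + 57 = 199, q_3 = 2*5 + 4 = 14.
  i=4: a_4=2, p_4 = 2*199 + 71 = 469, q_4 = 2*14 + 5 = 33.
  i=5: a_5=1, p_5 = 1*469 + 199 = 668, q_5 = 1*33 + 14 = 47.
  i=6: a_6=4, p_6 = 4*668 + 469 = 3141, q_6 = 4*47 + 33 = 221.
  i=7: a_7=28, p_7 = 28*3141 + 668 = 88616, q_7 = 28*221 + 47 = 6235.
  i=8: a_8=4, p_8 = 4*88616 + 3141 = 357605, q_8 = 4*6235 + 221 = 25161.
  i=9: a_9=1, p_9 = 1*357605 + 88616 = 446221, q_9 = 1*25161 + 6235 = 31396.
  i=10: a_10=2, p_10 = 2*446221 + 357605 = 1250047, q_10 = 2*31396 + 25161 = 87953.
  i=11: a_11=2, p_11 = 2*1250047 + 446221 = 2946315, q_11 = 2*87953 + 31396 = 207302.
  i=12: a_12=1, p_12 = 1*2946315 + 1250047 = 4196362, q_12 = 1*207302 + 87953 = 295255.
  i=13: a_13=4, p_13 = 4*4196362 + 2946315 = 19731763, q_13 = 4*295255 + 207302 = 1388322.
Indeed p_6^2 - 202*q_6^2 = 9865881 - 9865882 = -1, not +1.
Check: 19731763^2 - 202*1388322^2 = 389342471088169 - 389342471088168 = 1, so (x, y) = (19731763, 1388322) solves the equation, and by the theorem it is the least positive solution.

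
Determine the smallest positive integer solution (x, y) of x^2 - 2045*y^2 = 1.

First expand sqrt(2045) as a continued fraction. With x_i = (sqrt(2045) + m_i)/d_i and (m_0, d_0) = (0, 1): a_0 = floor(sqrt(2045)) = 45, since 45^2 = 2025 <= 2045 < 2116 = 46^2.
Iterate m_{i+1} = d_i*a_i - m_i, d_{i+1} = (2045 - m_{i+1}^2)/d_i, a_{i+1} = floor((a_0 + m_{i+1})/d_{i+1}):
  m_1 = 1*45 - 0 = 45, d_1 = (2045 - 45^2)/1 = 20/1 = 20, a_1 = floor((45 + 45)/20) = 4.
  m_2 = 20*4 - 45 = 35, d_2 = (2045 - 35^2)/20 = 820/20 = 41, a_2 = floor((45 + 35)/41) = 1.
  m_3 = 41*1 - 35 = 6, d_3 = (2045 - 6^2)/41 = 2009/41 = 49, a_3 = floor((45 + 6)/49) = 1.
  m_4 = 49*1 - 6 = 43, d_4 = (2045 - 43^2)/49 = 196/49 = 4, a_4 = floor((45 + 43)/4) = 22.
  m_5 = 4*22 - 43 = 45, d_5 = (2045 - 45^2)/4 = 20/4 = 5, a_5 = floor((45 + 45)/5) = 18.
  m_6 = 5*18 - 45 = 45, d_6 = (2045 - 45^2)/5 = 20/5 = 4, a_6 = floor((45 + 45)/4) = 22.
  m_7 = 4*22 - 45 = 43, d_7 = (2045 - 43^2)/4 = 196/4 = 49, a_7 = floor((45 + 43)/49) = 1.
  m_8 = 49*1 - 43 = 6, d_8 = (2045 - 6^2)/49 = 2009/49 = 41, a_8 = floor((45 + 6)/41) = 1.
  m_9 = 41*1 - 6 = 35, d_9 = (2045 - 35^2)/41 = 820/41 = 20, a_9 = floor((45 + 35)/20) = 4.
  m_10 = 20*4 - 35 = 45, d_10 = (2045 - 45^2)/20 = 20/20 = 1, a_10 = floor((45 + 45)/1) = 90.
  m_11 = 1*90 - 45 = 45, d_11 = (2045 - 45^2)/1 = 20/1 = 20: (m_11, d_11) = (m_1, d_1) = (45, 20), so from here the quotients repeat a_1, ..., a_10; the period length is 10.
So sqrt(2045) = [45; (4, 1, 1, 22, 18, 22, 1, 1, 4, 90)] with period length k = 10.
k is even, so the fundamental solution of x^2 - 2045y^2 = 1 is (p_{k-1}, q_{k-1}) = (p_9, q_9); compute convergents through index 9.
Convergents (p_i = a_i*p_{i-1} + p_{i-2}, q_i = a_i*q_{i-1} + q_{i-2} with p_{-2}=0, p_{-1}=1, q_{-2}=1, q_{-1}=0):
  i=0: a_0=45, p_0 = 45*1 + 0 = 45, q_0 = 45*0 + 1 = 1.
  i=1: a_1=4, p_1 = 4*45 + 1 = 181, q_1 = 4*1 + 0 = 4.
  i=2: a_2=1, p_2 = 1*181 + 45 = 226, q_2 = 1*4 + 1 = 5.
  i=3: a_3=1, p_3 = 1*226 + 181 = 407, q_3 = 1*5 + 4 = 9.
  i=4: a_4=22, p_4 = 22*407 + 226 = 9180, q_4 = 22*9 + 5 = 203.
  i=5: a_5=18, p_5 = 18*9180 + 407 = 165647, q_5 = 18*203 + 9 = 3663.
  i=6: a_6=22, p_6 = 22*165647 + 9180 = 3653414, q_6 = 22*3663 + 203 = 80789.
  i=7: a_7=1, p_7 = 1*3653414 + 165647 = 3819061, q_7 = 1*80789 + 3663 = 84452.
  i=8: a_8=1, p_8 = 1*3819061 + 3653414 = 7472475, q_8 = 1*84452 + 80789 = 165241.
  i=9: a_9=4, p_9 = 4*7472475 + 3819061 = 33708961, q_9 = 4*165241 + 84452 = 745416.
Check: 33708961^2 - 2045*745416^2 = 1136294051699521 - 1136294051699520 = 1, so (x, y) = (33708961, 745416) solves the equation, and by the theorem it is the least positive solution.

(x, y) = (33708961, 745416)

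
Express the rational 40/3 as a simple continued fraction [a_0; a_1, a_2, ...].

[13; 3]

Run the Euclidean algorithm on 40 and 3; the successive quotients are the partial quotients a_0, a_1, ... (each step inverts the fractional part left over by the previous one):
  40 = 13*3 + 1, so a_0 = 13.
  3 = 3*1 + 0, so a_1 = 3.
The remainder reaches 0 after 2 divisions, so the expansion has 2 partial quotients, read off in order.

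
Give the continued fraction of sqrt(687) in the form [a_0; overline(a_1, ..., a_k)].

[26; overline(4, 1, 2, 1, 16, 1, 2, 1, 4, 52)]

Write x_i = (sqrt(687) + m_i)/d_i with (m_0, d_0) = (0, 1). a_0 = floor(sqrt(687)) = 26, since 26^2 = 676 <= 687 < 729 = 27^2.
Iterate m_{i+1} = d_i*a_i - m_i, d_{i+1} = (687 - m_{i+1}^2)/d_i, a_{i+1} = floor((a_0 + m_{i+1})/d_{i+1}):
  m_1 = 1*26 - 0 = 26, d_1 = (687 - 26^2)/1 = 11/1 = 11, a_1 = floor((26 + 26)/11) = 4.
  m_2 = 11*4 - 26 = 18, d_2 = (687 - 18^2)/11 = 363/11 = 33, a_2 = floor((26 + 18)/33) = 1.
  m_3 = 33*1 - 18 = 15, d_3 = (687 - 15^2)/33 = 462/33 = 14, a_3 = floor((26 + 15)/14) = 2.
  m_4 = 14*2 - 15 = 13, d_4 = (687 - 13^2)/14 = 518/14 = 37, a_4 = floor((26 + 13)/37) = 1.
  m_5 = 37*1 - 13 = 24, d_5 = (687 - 24^2)/37 = 111/37 = 3, a_5 = floor((26 + 24)/3) = 16.
  m_6 = 3*16 - 24 = 24, d_6 = (687 - 24^2)/3 = 111/3 = 37, a_6 = floor((26 + 24)/37) = 1.
  m_7 = 37*1 - 24 = 13, d_7 = (687 - 13^2)/37 = 518/37 = 14, a_7 = floor((26 + 13)/14) = 2.
  m_8 = 14*2 - 13 = 15, d_8 = (687 - 15^2)/14 = 462/14 = 33, a_8 = floor((26 + 15)/33) = 1.
  m_9 = 33*1 - 15 = 18, d_9 = (687 - 18^2)/33 = 363/33 = 11, a_9 = floor((26 + 18)/11) = 4.
  m_10 = 11*4 - 18 = 26, d_10 = (687 - 26^2)/11 = 11/11 = 1, a_10 = floor((26 + 26)/1) = 52.
  m_11 = 1*52 - 26 = 26, d_11 = (687 - 26^2)/1 = 11/1 = 11: (m_11, d_11) = (m_1, d_1) = (26, 11), so from here the quotients repeat a_1, ..., a_10; the period length is 10.
Hence the expansion of sqrt(687) is a_0 = 26 followed by the repeating block 4, 1, 2, 1, 16, 1, 2, 1, 4, 52 (period 10).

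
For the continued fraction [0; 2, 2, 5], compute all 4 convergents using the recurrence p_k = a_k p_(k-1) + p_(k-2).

0/1, 1/2, 2/5, 11/27

Using the convergent recurrence p_i = a_i*p_{i-1} + p_{i-2}, q_i = a_i*q_{i-1} + q_{i-2} with p_{-2}=0, p_{-1}=1, q_{-2}=1, q_{-1}=0:
  i=0: a_0=0, p_0 = 0*1 + 0 = 0, q_0 = 0*0 + 1 = 1.
  i=1: a_1=2, p_1 = 2*0 + 1 = 1, q_1 = 2*1 + 0 = 2.
  i=2: a_2=2, p_2 = 2*1 + 0 = 2, q_2 = 2*2 + 1 = 5.
  i=3: a_3=5, p_3 = 5*2 + 1 = 11, q_3 = 5*5 + 2 = 27.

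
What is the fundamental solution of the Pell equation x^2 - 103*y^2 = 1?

(x, y) = (227528, 22419)

First expand sqrt(103) as a continued fraction. With x_i = (sqrt(103) + m_i)/d_i and (m_0, d_0) = (0, 1): a_0 = floor(sqrt(103)) = 10, since 10^2 = 100 <= 103 < 121 = 11^2.
Iterate m_{i+1} = d_i*a_i - m_i, d_{i+1} = (103 - m_{i+1}^2)/d_i, a_{i+1} = floor((a_0 + m_{i+1})/d_{i+1}):
  m_1 = 1*10 - 0 = 10, d_1 = (103 - 10^2)/1 = 3/1 = 3, a_1 = floor((10 + 10)/3) = 6.
  m_2 = 3*6 - 10 = 8, d_2 = (103 - 8^2)/3 = 39/3 = 13, a_2 = floor((10 + 8)/13) = 1.
  m_3 = 13*1 - 8 = 5, d_3 = (103 - 5^2)/13 = 78/13 = 6, a_3 = floor((10 + 5)/6) = 2.
  m_4 = 6*2 - 5 = 7, d_4 = (103 - 7^2)/6 = 54/6 = 9, a_4 = floor((10 + 7)/9) = 1.
  m_5 = 9*1 - 7 = 2, d_5 = (103 - 2^2)/9 = 99/9 = 11, a_5 = floor((10 + 2)/11) = 1.
  m_6 = 11*1 - 2 = 9, d_6 = (103 - 9^2)/11 = 22/11 = 2, a_6 = floor((10 + 9)/2) = 9.
  m_7 = 2*9 - 9 = 9, d_7 = (103 - 9^2)/2 = 22/2 = 11, a_7 = floor((10 + 9)/11) = 1.
  m_8 = 11*1 - 9 = 2, d_8 = (103 - 2^2)/11 = 99/11 = 9, a_8 = floor((10 + 2)/9) = 1.
  m_9 = 9*1 - 2 = 7, d_9 = (103 - 7^2)/9 = 54/9 = 6, a_9 = floor((10 + 7)/6) = 2.
  m_10 = 6*2 - 7 = 5, d_10 = (103 - 5^2)/6 = 78/6 = 13, a_10 = floor((10 + 5)/13) = 1.
  m_11 = 13*1 - 5 = 8, d_11 = (103 - 8^2)/13 = 39/13 = 3, a_11 = floor((10 + 8)/3) = 6.
  m_12 = 3*6 - 8 = 10, d_12 = (103 - 10^2)/3 = 3/3 = 1, a_12 = floor((10 + 10)/1) = 20.
  m_13 = 1*20 - 10 = 10, d_13 = (103 - 10^2)/1 = 3/1 = 3: (m_13, d_13) = (m_1, d_1) = (10, 3), so from here the quotients repeat a_1, ..., a_12; the period length is 12.
So sqrt(103) = [10; (6, 1, 2, 1, 1, 9, 1, 1, 2, 1, 6, 20)] with period length k = 12.
k is even, so the fundamental solution of x^2 - 103y^2 = 1 is (p_{k-1}, q_{k-1}) = (p_11, q_11); compute convergents through index 11.
Convergents (p_i = a_i*p_{i-1} + p_{i-2}, q_i = a_i*q_{i-1} + q_{i-2} with p_{-2}=0, p_{-1}=1, q_{-2}=1, q_{-1}=0):
  i=0: a_0=10, p_0 = 10*1 + 0 = 10, q_0 = 10*0 + 1 = 1.
  i=1: a_1=6, p_1 = 6*10 + 1 = 61, q_1 = 6*1 + 0 = 6.
  i=2: a_2=1, p_2 = 1*61 + 10 = 71, q_2 = 1*6 + 1 = 7.
  i=3: a_3=2, p_3 = 2*71 + 61 = 203, q_3 = 2*7 + 6 = 20.
  i=4: a_4=1, p_4 = 1*203 + 71 = 274, q_4 = 1*20 + 7 = 27.
  i=5: a_5=1, p_5 = 1*274 + 203 = 477, q_5 = 1*27 + 20 = 47.
  i=6: a_6=9, p_6 = 9*477 + 274 = 4567, q_6 = 9*47 + 27 = 450.
  i=7: a_7=1, p_7 = 1*4567 + 477 = 5044, q_7 = 1*450 + 47 = 497.
  i=8: a_8=1, p_8 = 1*5044 + 4567 = 9611, q_8 = 1*497 + 450 = 947.
  i=9: a_9=2, p_9 = 2*9611 + 5044 = 24266, q_9 = 2*947 + 497 = 2391.
  i=10: a_10=1, p_10 = 1*24266 + 9611 = 33877, q_10 = 1*2391 + 947 = 3338.
  i=11: a_11=6, p_11 = 6*33877 + 24266 = 227528, q_11 = 6*3338 + 2391 = 22419.
Check: 227528^2 - 103*22419^2 = 51768990784 - 51768990783 = 1, so (x, y) = (227528, 22419) solves the equation, and by the theorem it is the least positive solution.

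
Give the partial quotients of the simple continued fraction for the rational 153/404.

Run the Euclidean algorithm on 153 and 404; the successive quotients are the partial quotients a_0, a_1, ... (each step inverts the fractional part left over by the previous one):
  153 = 0*404 + 153, so a_0 = 0.
  404 = 2*153 + 98, so a_1 = 2.
  153 = 1*98 + 55, so a_2 = 1.
  98 = 1*55 + 43, so a_3 = 1.
  55 = 1*43 + 12, so a_4 = 1.
  43 = 3*12 + 7, so a_5 = 3.
  12 = 1*7 + 5, so a_6 = 1.
  7 = 1*5 + 2, so a_7 = 1.
  5 = 2*2 + 1, so a_8 = 2.
  2 = 2*1 + 0, so a_9 = 2.
The remainder reaches 0 after 10 divisions, so the expansion has 10 partial quotients, read off in order.

[0; 2, 1, 1, 1, 3, 1, 1, 2, 2]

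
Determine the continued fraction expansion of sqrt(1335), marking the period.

Write x_i = (sqrt(1335) + m_i)/d_i with (m_0, d_0) = (0, 1). a_0 = floor(sqrt(1335)) = 36, since 36^2 = 1296 <= 1335 < 1369 = 37^2.
Iterate m_{i+1} = d_i*a_i - m_i, d_{i+1} = (1335 - m_{i+1}^2)/d_i, a_{i+1} = floor((a_0 + m_{i+1})/d_{i+1}):
  m_1 = 1*36 - 0 = 36, d_1 = (1335 - 36^2)/1 = 39/1 = 39, a_1 = floor((36 + 36)/39) = 1.
  m_2 = 39*1 - 36 = 3, d_2 = (1335 - 3^2)/39 = 1326/39 = 34, a_2 = floor((36 + 3)/34) = 1.
  m_3 = 34*1 - 3 = 31, d_3 = (1335 - 31^2)/34 = 374/34 = 11, a_3 = floor((36 + 31)/11) = 6.
  m_4 = 11*6 - 31 = 35, d_4 = (1335 - 35^2)/11 = 110/11 = 10, a_4 = floor((36 + 35)/10) = 7.
  m_5 = 10*7 - 35 = 35, d_5 = (1335 - 35^2)/10 = 110/10 = 11, a_5 = floor((36 + 35)/11) = 6.
  m_6 = 11*6 - 35 = 31, d_6 = (1335 - 31^2)/11 = 374/11 = 34, a_6 = floor((36 + 31)/34) = 1.
  m_7 = 34*1 - 31 = 3, d_7 = (1335 - 3^2)/34 = 1326/34 = 39, a_7 = floor((36 + 3)/39) = 1.
  m_8 = 39*1 - 3 = 36, d_8 = (1335 - 36^2)/39 = 39/39 = 1, a_8 = floor((36 + 36)/1) = 72.
  m_9 = 1*72 - 36 = 36, d_9 = (1335 - 36^2)/1 = 39/1 = 39: (m_9, d_9) = (m_1, d_1) = (36, 39), so from here the quotients repeat a_1, ..., a_8; the period length is 8.
Hence the expansion of sqrt(1335) is a_0 = 36 followed by the repeating block 1, 1, 6, 7, 6, 1, 1, 72 (period 8).

[36; (1, 1, 6, 7, 6, 1, 1, 72)]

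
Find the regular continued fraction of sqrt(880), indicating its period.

[29; (1, 1, 1, 58)]

Write x_i = (sqrt(880) + m_i)/d_i with (m_0, d_0) = (0, 1). a_0 = floor(sqrt(880)) = 29, since 29^2 = 841 <= 880 < 900 = 30^2.
Iterate m_{i+1} = d_i*a_i - m_i, d_{i+1} = (880 - m_{i+1}^2)/d_i, a_{i+1} = floor((a_0 + m_{i+1})/d_{i+1}):
  m_1 = 1*29 - 0 = 29, d_1 = (880 - 29^2)/1 = 39/1 = 39, a_1 = floor((29 + 29)/39) = 1.
  m_2 = 39*1 - 29 = 10, d_2 = (880 - 10^2)/39 = 780/39 = 20, a_2 = floor((29 + 10)/20) = 1.
  m_3 = 20*1 - 10 = 10, d_3 = (880 - 10^2)/20 = 780/20 = 39, a_3 = floor((29 + 10)/39) = 1.
  m_4 = 39*1 - 10 = 29, d_4 = (880 - 29^2)/39 = 39/39 = 1, a_4 = floor((29 + 29)/1) = 58.
  m_5 = 1*58 - 29 = 29, d_5 = (880 - 29^2)/1 = 39/1 = 39: (m_5, d_5) = (m_1, d_1) = (29, 39), so from here the quotients repeat a_1, ..., a_4; the period length is 4.
Hence the expansion of sqrt(880) is a_0 = 29 followed by the repeating block 1, 1, 1, 58 (period 4).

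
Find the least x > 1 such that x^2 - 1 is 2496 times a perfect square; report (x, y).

First expand sqrt(2496) as a continued fraction. With x_i = (sqrt(2496) + m_i)/d_i and (m_0, d_0) = (0, 1): a_0 = floor(sqrt(2496)) = 49, since 49^2 = 2401 <= 2496 < 2500 = 50^2.
Iterate m_{i+1} = d_i*a_i - m_i, d_{i+1} = (2496 - m_{i+1}^2)/d_i, a_{i+1} = floor((a_0 + m_{i+1})/d_{i+1}):
  m_1 = 1*49 - 0 = 49, d_1 = (2496 - 49^2)/1 = 95/1 = 95, a_1 = floor((49 + 49)/95) = 1.
  m_2 = 95*1 - 49 = 46, d_2 = (2496 - 46^2)/95 = 380/95 = 4, a_2 = floor((49 + 46)/4) = 23.
  m_3 = 4*23 - 46 = 46, d_3 = (2496 - 46^2)/4 = 380/4 = 95, a_3 = floor((49 + 46)/95) = 1.
  m_4 = 95*1 - 46 = 49, d_4 = (2496 - 49^2)/95 = 95/95 = 1, a_4 = floor((49 + 49)/1) = 98.
  m_5 = 1*98 - 49 = 49, d_5 = (2496 - 49^2)/1 = 95/1 = 95: (m_5, d_5) = (m_1, d_1) = (49, 95), so from here the quotients repeat a_1, ..., a_4; the period length is 4.
So sqrt(2496) = [49; (1, 23, 1, 98)] with period length k = 4.
k is even, so the fundamental solution of x^2 - 2496y^2 = 1 is (p_{k-1}, q_{k-1}) = (p_3, q_3); compute convergents through index 3.
Convergents (p_i = a_i*p_{i-1} + p_{i-2}, q_i = a_i*q_{i-1} + q_{i-2} with p_{-2}=0, p_{-1}=1, q_{-2}=1, q_{-1}=0):
  i=0: a_0=49, p_0 = 49*1 + 0 = 49, q_0 = 49*0 + 1 = 1.
  i=1: a_1=1, p_1 = 1*49 + 1 = 50, q_1 = 1*1 + 0 = 1.
  i=2: a_2=23, p_2 = 23*50 + 49 = 1199, q_2 = 23*1 + 1 = 24.
  i=3: a_3=1, p_3 = 1*1199 + 50 = 1249, q_3 = 1*24 + 1 = 25.
Check: 1249^2 - 2496*25^2 = 1560001 - 1560000 = 1, so (x, y) = (1249, 25) solves the equation, and by the theorem it is the least positive solution.

(x, y) = (1249, 25)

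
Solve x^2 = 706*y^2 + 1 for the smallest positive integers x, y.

First expand sqrt(706) as a continued fraction. With x_i = (sqrt(706) + m_i)/d_i and (m_0, d_0) = (0, 1): a_0 = floor(sqrt(706)) = 26, since 26^2 = 676 <= 706 < 729 = 27^2.
Iterate m_{i+1} = d_i*a_i - m_i, d_{i+1} = (706 - m_{i+1}^2)/d_i, a_{i+1} = floor((a_0 + m_{i+1})/d_{i+1}):
  m_1 = 1*26 - 0 = 26, d_1 = (706 - 26^2)/1 = 30/1 = 30, a_1 = floor((26 + 26)/30) = 1.
  m_2 = 30*1 - 26 = 4, d_2 = (706 - 4^2)/30 = 690/30 = 23, a_2 = floor((26 + 4)/23) = 1.
  m_3 = 23*1 - 4 = 19, d_3 = (706 - 19^2)/23 = 345/23 = 15, a_3 = floor((26 + 19)/15) = 3.
  m_4 = 15*3 - 19 = 26, d_4 = (706 - 26^2)/15 = 30/15 = 2, a_4 = floor((26 + 26)/2) = 26.
  m_5 = 2*26 - 26 = 26, d_5 = (706 - 26^2)/2 = 30/2 = 15, a_5 = floor((26 + 26)/15) = 3.
  m_6 = 15*3 - 26 = 19, d_6 = (706 - 19^2)/15 = 345/15 = 23, a_6 = floor((26 + 19)/23) = 1.
  m_7 = 23*1 - 19 = 4, d_7 = (706 - 4^2)/23 = 690/23 = 30, a_7 = floor((26 + 4)/30) = 1.
  m_8 = 30*1 - 4 = 26, d_8 = (706 - 26^2)/30 = 30/30 = 1, a_8 = floor((26 + 26)/1) = 52.
  m_9 = 1*52 - 26 = 26, d_9 = (706 - 26^2)/1 = 30/1 = 30: (m_9, d_9) = (m_1, d_1) = (26, 30), so from here the quotients repeat a_1, ..., a_8; the period length is 8.
So sqrt(706) = [26; (1, 1, 3, 26, 3, 1, 1, 52)] with period length k = 8.
k is even, so the fundamental solution of x^2 - 706y^2 = 1 is (p_{k-1}, q_{k-1}) = (p_7, q_7); compute convergents through index 7.
Convergents (p_i = a_i*p_{i-1} + p_{i-2}, q_i = a_i*q_{i-1} + q_{i-2} with p_{-2}=0, p_{-1}=1, q_{-2}=1, q_{-1}=0):
  i=0: a_0=26, p_0 = 26*1 + 0 = 26, q_0 = 26*0 + 1 = 1.
  i=1: a_1=1, p_1 = 1*26 + 1 = 27, q_1 = 1*1 + 0 = 1.
  i=2: a_2=1, p_2 = 1*27 + 26 = 53, q_2 = 1*1 + 1 = 2.
  i=3: a_3=3, p_3 = 3*53 + 27 = 186, q_3 = 3*2 + 1 = 7.
  i=4: a_4=26, p_4 = 26*186 + 53 = 4889, q_4 = 26*7 + 2 = 184.
  i=5: a_5=3, p_5 = 3*4889 + 186 = 14853, q_5 = 3*184 + 7 = 559.
  i=6: a_6=1, p_6 = 1*14853 + 4889 = 19742, q_6 = 1*559 + 184 = 743.
  i=7: a_7=1, p_7 = 1*19742 + 14853 = 34595, q_7 = 1*743 + 559 = 1302.
Check: 34595^2 - 706*1302^2 = 1196814025 - 1196814024 = 1, so (x, y) = (34595, 1302) solves the equation, and by the theorem it is the least positive solution.

(x, y) = (34595, 1302)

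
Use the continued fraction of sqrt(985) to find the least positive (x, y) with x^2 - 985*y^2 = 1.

First expand sqrt(985) as a continued fraction. With x_i = (sqrt(985) + m_i)/d_i and (m_0, d_0) = (0, 1): a_0 = floor(sqrt(985)) = 31, since 31^2 = 961 <= 985 < 1024 = 32^2.
Iterate m_{i+1} = d_i*a_i - m_i, d_{i+1} = (985 - m_{i+1}^2)/d_i, a_{i+1} = floor((a_0 + m_{i+1})/d_{i+1}):
  m_1 = 1*31 - 0 = 31, d_1 = (985 - 31^2)/1 = 24/1 = 24, a_1 = floor((31 + 31)/24) = 2.
  m_2 = 24*2 - 31 = 17, d_2 = (985 - 17^2)/24 = 696/24 = 29, a_2 = floor((31 + 17)/29) = 1.
  m_3 = 29*1 - 17 = 12, d_3 = (985 - 12^2)/29 = 841/29 = 29, a_3 = floor((31 + 12)/29) = 1.
  m_4 = 29*1 - 12 = 17, d_4 = (985 - 17^2)/29 = 696/29 = 24, a_4 = floor((31 + 17)/24) = 2.
  m_5 = 24*2 - 17 = 31, d_5 = (985 - 31^2)/24 = 24/24 = 1, a_5 = floor((31 + 31)/1) = 62.
  m_6 = 1*62 - 31 = 31, d_6 = (985 - 31^2)/1 = 24/1 = 24: (m_6, d_6) = (m_1, d_1) = (31, 24), so from here the quotients repeat a_1, ..., a_5; the period length is 5.
So sqrt(985) = [31; (2, 1, 1, 2, 62)] with period length k = 5.
k is odd, so (p_{k-1}, q_{k-1}) only solves x^2 - 985y^2 = -1 and the fundamental solution of x^2 - 985y^2 = 1 is (p_{2k-1}, q_{2k-1}) = (p_9, q_9); compute convergents through index 9, running through the period twice.
Convergents (p_i = a_i*p_{i-1} + p_{i-2}, q_i = a_i*q_{i-1} + q_{i-2} with p_{-2}=0, p_{-1}=1, q_{-2}=1, q_{-1}=0):
  i=0: a_0=31, p_0 = 31*1 + 0 = 31, q_0 = 31*0 + 1 = 1.
  i=1: a_1=2, p_1 = 2*31 + 1 = 63, q_1 = 2*1 + 0 = 2.
  i=2: a_2=1, p_2 = 1*63 + 31 = 94, q_2 = 1*2 + 1 = 3.
  i=3: a_3=1, p_3 = 1*94 + 63 = 157, q_3 = 1*3 + 2 = 5.
  i=4: a_4=2, p_4 = 2*157 + 94 = 408, q_4 = 2*5 + 3 = 13.
  i=5: a_5=62, p_5 = 62*408 + 157 = 25453, q_5 = 62*13 + 5 = 811.
  i=6: a_6=2, p_6 = 2*25453 + 408 = 51314, q_6 = 2*811 + 13 = 1635.
  i=7: a_7=1, p_7 = 1*51314 + 25453 = 76767, q_7 = 1*1635 + 811 = 2446.
  i=8: a_8=1, p_8 = 1*76767 + 51314 = 128081, q_8 = 1*2446 + 1635 = 4081.
  i=9: a_9=2, p_9 = 2*128081 + 76767 = 332929, q_9 = 2*4081 + 2446 = 10608.
Indeed p_4^2 - 985*q_4^2 = 166464 - 166465 = -1, not +1.
Check: 332929^2 - 985*10608^2 = 110841719041 - 110841719040 = 1, so (x, y) = (332929, 10608) solves the equation, and by the theorem it is the least positive solution.

(x, y) = (332929, 10608)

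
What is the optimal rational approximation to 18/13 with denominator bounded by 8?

Expand x = 18/13 as a continued fraction with the Euclidean algorithm:
  18 = 1*13 + 5, so a_0 = 1.
  13 = 2*5 + 3, so a_1 = 2.
  5 = 1*3 + 2, so a_2 = 1.
  3 = 1*2 + 1, so a_3 = 1.
  2 = 2*1 + 0, so a_4 = 2.
so x = [1; 2, 1, 1, 2].
Convergents (p_i = a_i*p_{i-1} + p_{i-2}, q_i = a_i*q_{i-1} + q_{i-2} with p_{-2}=0, p_{-1}=1, q_{-2}=1, q_{-1}=0), until the denominator exceeds 8:
  i=0: a_0=1, p_0 = 1*1 + 0 = 1, q_0 = 1*0 + 1 = 1.
  i=1: a_1=2, p_1 = 2*1 + 1 = 3, q_1 = 2*1 + 0 = 2.
  i=2: a_2=1, p_2 = 1*3 + 1 = 4, q_2 = 1*2 + 1 = 3.
  i=3: a_3=1, p_3 = 1*4 + 3 = 7, q_3 = 1*3 + 2 = 5.
  i=4: a_4=2, p_4 = 2*7 + 4 = 18, q_4 = 2*5 + 3 = 13.
q_4 = 13 > 8, so the last convergent with denominator <= 8 is p_3/q_3 = 7/5.
The closest fraction with denominator <= 8 is either p_3/q_3 or the intermediate fraction (k*p_3 + p_2)/(k*q_3 + q_2) with the largest k >= 1 whose denominator stays <= 8; these approach x as k grows, and every other convergent or intermediate fraction in range is farther away.
Largest k: floor((8 - q_2)/q_3) = floor((8 - 3)/5) = 1.
That gives (1*7 + 4)/(1*5 + 3) = 11/8.
Compare the errors: |x - 7/5| = |18*5 - 7*13|/(13*5) = 1/65, and |x - 11/8| = |18*8 - 11*13|/(13*8) = 1/104.
Cross-multiplying, 1*65 = 65 < 104 = 1*104, so 1/104 is smaller: the intermediate fraction 11/8 is closer to x than 7/5.

11/8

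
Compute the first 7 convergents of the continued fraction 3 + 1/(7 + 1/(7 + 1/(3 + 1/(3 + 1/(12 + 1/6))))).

3/1, 22/7, 157/50, 493/157, 1636/521, 20125/6409, 122386/38975

Using the convergent recurrence p_i = a_i*p_{i-1} + p_{i-2}, q_i = a_i*q_{i-1} + q_{i-2} with p_{-2}=0, p_{-1}=1, q_{-2}=1, q_{-1}=0:
  i=0: a_0=3, p_0 = 3*1 + 0 = 3, q_0 = 3*0 + 1 = 1.
  i=1: a_1=7, p_1 = 7*3 + 1 = 22, q_1 = 7*1 + 0 = 7.
  i=2: a_2=7, p_2 = 7*22 + 3 = 157, q_2 = 7*7 + 1 = 50.
  i=3: a_3=3, p_3 = 3*157 + 22 = 493, q_3 = 3*50 + 7 = 157.
  i=4: a_4=3, p_4 = 3*493 + 157 = 1636, q_4 = 3*157 + 50 = 521.
  i=5: a_5=12, p_5 = 12*1636 + 493 = 20125, q_5 = 12*521 + 157 = 6409.
  i=6: a_6=6, p_6 = 6*20125 + 1636 = 122386, q_6 = 6*6409 + 521 = 38975.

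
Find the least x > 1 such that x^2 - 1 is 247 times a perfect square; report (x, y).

First expand sqrt(247) as a continued fraction. With x_i = (sqrt(247) + m_i)/d_i and (m_0, d_0) = (0, 1): a_0 = floor(sqrt(247)) = 15, since 15^2 = 225 <= 247 < 256 = 16^2.
Iterate m_{i+1} = d_i*a_i - m_i, d_{i+1} = (247 - m_{i+1}^2)/d_i, a_{i+1} = floor((a_0 + m_{i+1})/d_{i+1}):
  m_1 = 1*15 - 0 = 15, d_1 = (247 - 15^2)/1 = 22/1 = 22, a_1 = floor((15 + 15)/22) = 1.
  m_2 = 22*1 - 15 = 7, d_2 = (247 - 7^2)/22 = 198/22 = 9, a_2 = floor((15 + 7)/9) = 2.
  m_3 = 9*2 - 7 = 11, d_3 = (247 - 11^2)/9 = 126/9 = 14, a_3 = floor((15 + 11)/14) = 1.
  m_4 = 14*1 - 11 = 3, d_4 = (247 - 3^2)/14 = 238/14 = 17, a_4 = floor((15 + 3)/17) = 1.
  m_5 = 17*1 - 3 = 14, d_5 = (247 - 14^2)/17 = 51/17 = 3, a_5 = floor((15 + 14)/3) = 9.
  m_6 = 3*9 - 14 = 13, d_6 = (247 - 13^2)/3 = 78/3 = 26, a_6 = floor((15 + 13)/26) = 1.
  m_7 = 26*1 - 13 = 13, d_7 = (247 - 13^2)/26 = 78/26 = 3, a_7 = floor((15 + 13)/3) = 9.
  m_8 = 3*9 - 13 = 14, d_8 = (247 - 14^2)/3 = 51/3 = 17, a_8 = floor((15 + 14)/17) = 1.
  m_9 = 17*1 - 14 = 3, d_9 = (247 - 3^2)/17 = 238/17 = 14, a_9 = floor((15 + 3)/14) = 1.
  m_10 = 14*1 - 3 = 11, d_10 = (247 - 11^2)/14 = 126/14 = 9, a_10 = floor((15 + 11)/9) = 2.
  m_11 = 9*2 - 11 = 7, d_11 = (247 - 7^2)/9 = 198/9 = 22, a_11 = floor((15 + 7)/22) = 1.
  m_12 = 22*1 - 7 = 15, d_12 = (247 - 15^2)/22 = 22/22 = 1, a_12 = floor((15 + 15)/1) = 30.
  m_13 = 1*30 - 15 = 15, d_13 = (247 - 15^2)/1 = 22/1 = 22: (m_13, d_13) = (m_1, d_1) = (15, 22), so from here the quotients repeat a_1, ..., a_12; the period length is 12.
So sqrt(247) = [15; (1, 2, 1, 1, 9, 1, 9, 1, 1, 2, 1, 30)] with period length k = 12.
k is even, so the fundamental solution of x^2 - 247y^2 = 1 is (p_{k-1}, q_{k-1}) = (p_11, q_11); compute convergents through index 11.
Convergents (p_i = a_i*p_{i-1} + p_{i-2}, q_i = a_i*q_{i-1} + q_{i-2} with p_{-2}=0, p_{-1}=1, q_{-2}=1, q_{-1}=0):
  i=0: a_0=15, p_0 = 15*1 + 0 = 15, q_0 = 15*0 + 1 = 1.
  i=1: a_1=1, p_1 = 1*15 + 1 = 16, q_1 = 1*1 + 0 = 1.
  i=2: a_2=2, p_2 = 2*16 + 15 = 47, q_2 = 2*1 + 1 = 3.
  i=3: a_3=1, p_3 = 1*47 + 16 = 63, q_3 = 1*3 + 1 = 4.
  i=4: a_4=1, p_4 = 1*63 + 47 = 110, q_4 = 1*4 + 3 = 7.
  i=5: a_5=9, p_5 = 9*110 + 63 = 1053, q_5 = 9*7 + 4 = 67.
  i=6: a_6=1, p_6 = 1*1053 + 110 = 1163, q_6 = 1*67 + 7 = 74.
  i=7: a_7=9, p_7 = 9*1163 + 1053 = 11520, q_7 = 9*74 + 67 = 733.
  i=8: a_8=1, p_8 = 1*11520 + 1163 = 12683, q_8 = 1*733 + 74 = 807.
  i=9: a_9=1, p_9 = 1*12683 + 11520 = 24203, q_9 = 1*807 + 733 = 1540.
  i=10: a_10=2, p_10 = 2*24203 + 12683 = 61089, q_10 = 2*1540 + 807 = 3887.
  i=11: a_11=1, p_11 = 1*61089 + 24203 = 85292, q_11 = 1*3887 + 1540 = 5427.
Check: 85292^2 - 247*5427^2 = 7274725264 - 7274725263 = 1, so (x, y) = (85292, 5427) solves the equation, and by the theorem it is the least positive solution.

(x, y) = (85292, 5427)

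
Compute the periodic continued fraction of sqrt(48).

[6; (1, 12)]

Write x_i = (sqrt(48) + m_i)/d_i with (m_0, d_0) = (0, 1). a_0 = floor(sqrt(48)) = 6, since 6^2 = 36 <= 48 < 49 = 7^2.
Iterate m_{i+1} = d_i*a_i - m_i, d_{i+1} = (48 - m_{i+1}^2)/d_i, a_{i+1} = floor((a_0 + m_{i+1})/d_{i+1}):
  m_1 = 1*6 - 0 = 6, d_1 = (48 - 6^2)/1 = 12/1 = 12, a_1 = floor((6 + 6)/12) = 1.
  m_2 = 12*1 - 6 = 6, d_2 = (48 - 6^2)/12 = 12/12 = 1, a_2 = floor((6 + 6)/1) = 12.
  m_3 = 1*12 - 6 = 6, d_3 = (48 - 6^2)/1 = 12/1 = 12: (m_3, d_3) = (m_1, d_1) = (6, 12), so from here the quotients repeat a_1, a_2; the period length is 2.
Hence the expansion of sqrt(48) is a_0 = 6 followed by the repeating block 1, 12 (period 2).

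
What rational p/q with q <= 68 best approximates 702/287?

Expand x = 702/287 as a continued fraction with the Euclidean algorithm:
  702 = 2*287 + 128, so a_0 = 2.
  287 = 2*128 + 31, so a_1 = 2.
  128 = 4*31 + 4, so a_2 = 4.
  31 = 7*4 + 3, so a_3 = 7.
  4 = 1*3 + 1, so a_4 = 1.
  3 = 3*1 + 0, so a_5 = 3.
so x = [2; 2, 4, 7, 1, 3].
Convergents (p_i = a_i*p_{i-1} + p_{i-2}, q_i = a_i*q_{i-1} + q_{i-2} with p_{-2}=0, p_{-1}=1, q_{-2}=1, q_{-1}=0), until the denominator exceeds 68:
  i=0: a_0=2, p_0 = 2*1 + 0 = 2, q_0 = 2*0 + 1 = 1.
  i=1: a_1=2, p_1 = 2*2 + 1 = 5, q_1 = 2*1 + 0 = 2.
  i=2: a_2=4, p_2 = 4*5 + 2 = 22, q_2 = 4*2 + 1 = 9.
  i=3: a_3=7, p_3 = 7*22 + 5 = 159, q_3 = 7*9 + 2 = 65.
  i=4: a_4=1, p_4 = 1*159 + 22 = 181, q_4 = 1*65 + 9 = 74.
q_4 = 74 > 68, so the last convergent with denominator <= 68 is p_3/q_3 = 159/65.
The closest fraction with denominator <= 68 is either p_3/q_3 or the intermediate fraction (k*p_3 + p_2)/(k*q_3 + q_2) with the largest k >= 1 whose denominator stays <= 68; these approach x as k grows, and every other convergent or intermediate fraction in range is farther away.
Largest k: floor((68 - q_2)/q_3) = floor((68 - 9)/65) = 0.
Since k = 0, no intermediate fraction beyond p_3/q_3 has denominator <= 68, so the convergent 159/65 is the closest (its error is |702*65 - 159*287|/(287*65) = 3/18655).

159/65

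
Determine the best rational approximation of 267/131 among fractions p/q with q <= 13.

Expand x = 267/131 as a continued fraction with the Euclidean algorithm:
  267 = 2*131 + 5, so a_0 = 2.
  131 = 26*5 + 1, so a_1 = 26.
  5 = 5*1 + 0, so a_2 = 5.
so x = [2; 26, 5].
Convergents (p_i = a_i*p_{i-1} + p_{i-2}, q_i = a_i*q_{i-1} + q_{i-2} with p_{-2}=0, p_{-1}=1, q_{-2}=1, q_{-1}=0), until the denominator exceeds 13:
  i=0: a_0=2, p_0 = 2*1 + 0 = 2, q_0 = 2*0 + 1 = 1.
  i=1: a_1=26, p_1 = 26*2 + 1 = 53, q_1 = 26*1 + 0 = 26.
q_1 = 26 > 13, so the last convergent with denominator <= 13 is p_0/q_0 = 2/1.
The closest fraction with denominator <= 13 is either p_0/q_0 or the intermediate fraction (k*p_0 + p_{-1})/(k*q_0 + q_{-1}) with the largest k >= 1 whose denominator stays <= 13; these approach x as k grows, and every other convergent or intermediate fraction in range is farther away.
Largest k: floor((13 - q_{-1})/q_0) = floor((13 - 0)/1) = 13 (using the seeds p_{-1} = 1, q_{-1} = 0).
That gives (13*2 + 1)/(13*1 + 0) = 27/13.
Compare the errors: |x - 2/1| = |267*1 - 2*131|/(131*1) = 5/131, and |x - 27/13| = |267*13 - 27*131|/(131*13) = 66/1703.
Cross-multiplying, 5*1703 = 8515 < 8646 = 66*131, so 5/131 is smaller: the convergent 2/1 is closer to x than 27/13.

2/1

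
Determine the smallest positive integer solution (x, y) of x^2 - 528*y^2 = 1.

(x, y) = (23, 1)

First expand sqrt(528) as a continued fraction. With x_i = (sqrt(528) + m_i)/d_i and (m_0, d_0) = (0, 1): a_0 = floor(sqrt(528)) = 22, since 22^2 = 484 <= 528 < 529 = 23^2.
Iterate m_{i+1} = d_i*a_i - m_i, d_{i+1} = (528 - m_{i+1}^2)/d_i, a_{i+1} = floor((a_0 + m_{i+1})/d_{i+1}):
  m_1 = 1*22 - 0 = 22, d_1 = (528 - 22^2)/1 = 44/1 = 44, a_1 = floor((22 + 22)/44) = 1.
  m_2 = 44*1 - 22 = 22, d_2 = (528 - 22^2)/44 = 44/44 = 1, a_2 = floor((22 + 22)/1) = 44.
  m_3 = 1*44 - 22 = 22, d_3 = (528 - 22^2)/1 = 44/1 = 44: (m_3, d_3) = (m_1, d_1) = (22, 44), so from here the quotients repeat a_1, a_2; the period length is 2.
So sqrt(528) = [22; (1, 44)] with period length k = 2.
k is even, so the fundamental solution of x^2 - 528y^2 = 1 is (p_{k-1}, q_{k-1}) = (p_1, q_1); compute convergents through index 1.
Convergents (p_i = a_i*p_{i-1} + p_{i-2}, q_i = a_i*q_{i-1} + q_{i-2} with p_{-2}=0, p_{-1}=1, q_{-2}=1, q_{-1}=0):
  i=0: a_0=22, p_0 = 22*1 + 0 = 22, q_0 = 22*0 + 1 = 1.
  i=1: a_1=1, p_1 = 1*22 + 1 = 23, q_1 = 1*1 + 0 = 1.
Check: 23^2 - 528*1^2 = 529 - 528 = 1, so (x, y) = (23, 1) solves the equation, and by the theorem it is the least positive solution.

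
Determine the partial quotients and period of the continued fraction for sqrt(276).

[16; (1, 1, 1, 1, 2, 2, 2, 1, 1, 1, 1, 32)]

Write x_i = (sqrt(276) + m_i)/d_i with (m_0, d_0) = (0, 1). a_0 = floor(sqrt(276)) = 16, since 16^2 = 256 <= 276 < 289 = 17^2.
Iterate m_{i+1} = d_i*a_i - m_i, d_{i+1} = (276 - m_{i+1}^2)/d_i, a_{i+1} = floor((a_0 + m_{i+1})/d_{i+1}):
  m_1 = 1*16 - 0 = 16, d_1 = (276 - 16^2)/1 = 20/1 = 20, a_1 = floor((16 + 16)/20) = 1.
  m_2 = 20*1 - 16 = 4, d_2 = (276 - 4^2)/20 = 260/20 = 13, a_2 = floor((16 + 4)/13) = 1.
  m_3 = 13*1 - 4 = 9, d_3 = (276 - 9^2)/13 = 195/13 = 15, a_3 = floor((16 + 9)/15) = 1.
  m_4 = 15*1 - 9 = 6, d_4 = (276 - 6^2)/15 = 240/15 = 16, a_4 = floor((16 + 6)/16) = 1.
  m_5 = 16*1 - 6 = 10, d_5 = (276 - 10^2)/16 = 176/16 = 11, a_5 = floor((16 + 10)/11) = 2.
  m_6 = 11*2 - 10 = 12, d_6 = (276 - 12^2)/11 = 132/11 = 12, a_6 = floor((16 + 12)/12) = 2.
  m_7 = 12*2 - 12 = 12, d_7 = (276 - 12^2)/12 = 132/12 = 11, a_7 = floor((16 + 12)/11) = 2.
  m_8 = 11*2 - 12 = 10, d_8 = (276 - 10^2)/11 = 176/11 = 16, a_8 = floor((16 + 10)/16) = 1.
  m_9 = 16*1 - 10 = 6, d_9 = (276 - 6^2)/16 = 240/16 = 15, a_9 = floor((16 + 6)/15) = 1.
  m_10 = 15*1 - 6 = 9, d_10 = (276 - 9^2)/15 = 195/15 = 13, a_10 = floor((16 + 9)/13) = 1.
  m_11 = 13*1 - 9 = 4, d_11 = (276 - 4^2)/13 = 260/13 = 20, a_11 = floor((16 + 4)/20) = 1.
  m_12 = 20*1 - 4 = 16, d_12 = (276 - 16^2)/20 = 20/20 = 1, a_12 = floor((16 + 16)/1) = 32.
  m_13 = 1*32 - 16 = 16, d_13 = (276 - 16^2)/1 = 20/1 = 20: (m_13, d_13) = (m_1, d_1) = (16, 20), so from here the quotients repeat a_1, ..., a_12; the period length is 12.
Hence the expansion of sqrt(276) is a_0 = 16 followed by the repeating block 1, 1, 1, 1, 2, 2, 2, 1, 1, 1, 1, 32 (period 12).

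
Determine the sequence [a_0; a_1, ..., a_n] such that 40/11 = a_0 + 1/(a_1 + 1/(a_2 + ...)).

Run the Euclidean algorithm on 40 and 11; the successive quotients are the partial quotients a_0, a_1, ... (each step inverts the fractional part left over by the previous one):
  40 = 3*11 + 7, so a_0 = 3.
  11 = 1*7 + 4, so a_1 = 1.
  7 = 1*4 + 3, so a_2 = 1.
  4 = 1*3 + 1, so a_3 = 1.
  3 = 3*1 + 0, so a_4 = 3.
The remainder reaches 0 after 5 divisions, so the expansion has 5 partial quotients, read off in order.

[3; 1, 1, 1, 3]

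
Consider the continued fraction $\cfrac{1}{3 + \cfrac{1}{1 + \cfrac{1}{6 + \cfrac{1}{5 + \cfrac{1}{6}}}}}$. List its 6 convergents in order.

0/1, 1/3, 1/4, 7/27, 36/139, 223/861

Using the convergent recurrence p_i = a_i*p_{i-1} + p_{i-2}, q_i = a_i*q_{i-1} + q_{i-2} with p_{-2}=0, p_{-1}=1, q_{-2}=1, q_{-1}=0:
  i=0: a_0=0, p_0 = 0*1 + 0 = 0, q_0 = 0*0 + 1 = 1.
  i=1: a_1=3, p_1 = 3*0 + 1 = 1, q_1 = 3*1 + 0 = 3.
  i=2: a_2=1, p_2 = 1*1 + 0 = 1, q_2 = 1*3 + 1 = 4.
  i=3: a_3=6, p_3 = 6*1 + 1 = 7, q_3 = 6*4 + 3 = 27.
  i=4: a_4=5, p_4 = 5*7 + 1 = 36, q_4 = 5*27 + 4 = 139.
  i=5: a_5=6, p_5 = 6*36 + 7 = 223, q_5 = 6*139 + 27 = 861.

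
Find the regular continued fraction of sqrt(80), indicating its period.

Write x_i = (sqrt(80) + m_i)/d_i with (m_0, d_0) = (0, 1). a_0 = floor(sqrt(80)) = 8, since 8^2 = 64 <= 80 < 81 = 9^2.
Iterate m_{i+1} = d_i*a_i - m_i, d_{i+1} = (80 - m_{i+1}^2)/d_i, a_{i+1} = floor((a_0 + m_{i+1})/d_{i+1}):
  m_1 = 1*8 - 0 = 8, d_1 = (80 - 8^2)/1 = 16/1 = 16, a_1 = floor((8 + 8)/16) = 1.
  m_2 = 16*1 - 8 = 8, d_2 = (80 - 8^2)/16 = 16/16 = 1, a_2 = floor((8 + 8)/1) = 16.
  m_3 = 1*16 - 8 = 8, d_3 = (80 - 8^2)/1 = 16/1 = 16: (m_3, d_3) = (m_1, d_1) = (8, 16), so from here the quotients repeat a_1, a_2; the period length is 2.
Hence the expansion of sqrt(80) is a_0 = 8 followed by the repeating block 1, 16 (period 2).

[8; (1, 16)]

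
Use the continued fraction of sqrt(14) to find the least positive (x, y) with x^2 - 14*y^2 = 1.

(x, y) = (15, 4)

First expand sqrt(14) as a continued fraction. With x_i = (sqrt(14) + m_i)/d_i and (m_0, d_0) = (0, 1): a_0 = floor(sqrt(14)) = 3, since 3^2 = 9 <= 14 < 16 = 4^2.
Iterate m_{i+1} = d_i*a_i - m_i, d_{i+1} = (14 - m_{i+1}^2)/d_i, a_{i+1} = floor((a_0 + m_{i+1})/d_{i+1}):
  m_1 = 1*3 - 0 = 3, d_1 = (14 - 3^2)/1 = 5/1 = 5, a_1 = floor((3 + 3)/5) = 1.
  m_2 = 5*1 - 3 = 2, d_2 = (14 - 2^2)/5 = 10/5 = 2, a_2 = floor((3 + 2)/2) = 2.
  m_3 = 2*2 - 2 = 2, d_3 = (14 - 2^2)/2 = 10/2 = 5, a_3 = floor((3 + 2)/5) = 1.
  m_4 = 5*1 - 2 = 3, d_4 = (14 - 3^2)/5 = 5/5 = 1, a_4 = floor((3 + 3)/1) = 6.
  m_5 = 1*6 - 3 = 3, d_5 = (14 - 3^2)/1 = 5/1 = 5: (m_5, d_5) = (m_1, d_1) = (3, 5), so from here the quotients repeat a_1, ..., a_4; the period length is 4.
So sqrt(14) = [3; (1, 2, 1, 6)] with period length k = 4.
k is even, so the fundamental solution of x^2 - 14y^2 = 1 is (p_{k-1}, q_{k-1}) = (p_3, q_3); compute convergents through index 3.
Convergents (p_i = a_i*p_{i-1} + p_{i-2}, q_i = a_i*q_{i-1} + q_{i-2} with p_{-2}=0, p_{-1}=1, q_{-2}=1, q_{-1}=0):
  i=0: a_0=3, p_0 = 3*1 + 0 = 3, q_0 = 3*0 + 1 = 1.
  i=1: a_1=1, p_1 = 1*3 + 1 = 4, q_1 = 1*1 + 0 = 1.
  i=2: a_2=2, p_2 = 2*4 + 3 = 11, q_2 = 2*1 + 1 = 3.
  i=3: a_3=1, p_3 = 1*11 + 4 = 15, q_3 = 1*3 + 1 = 4.
Check: 15^2 - 14*4^2 = 225 - 224 = 1, so (x, y) = (15, 4) solves the equation, and by the theorem it is the least positive solution.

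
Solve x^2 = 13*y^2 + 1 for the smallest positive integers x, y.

(x, y) = (649, 180)

First expand sqrt(13) as a continued fraction. With x_i = (sqrt(13) + m_i)/d_i and (m_0, d_0) = (0, 1): a_0 = floor(sqrt(13)) = 3, since 3^2 = 9 <= 13 < 16 = 4^2.
Iterate m_{i+1} = d_i*a_i - m_i, d_{i+1} = (13 - m_{i+1}^2)/d_i, a_{i+1} = floor((a_0 + m_{i+1})/d_{i+1}):
  m_1 = 1*3 - 0 = 3, d_1 = (13 - 3^2)/1 = 4/1 = 4, a_1 = floor((3 + 3)/4) = 1.
  m_2 = 4*1 - 3 = 1, d_2 = (13 - 1^2)/4 = 12/4 = 3, a_2 = floor((3 + 1)/3) = 1.
  m_3 = 3*1 - 1 = 2, d_3 = (13 - 2^2)/3 = 9/3 = 3, a_3 = floor((3 + 2)/3) = 1.
  m_4 = 3*1 - 2 = 1, d_4 = (13 - 1^2)/3 = 12/3 = 4, a_4 = floor((3 + 1)/4) = 1.
  m_5 = 4*1 - 1 = 3, d_5 = (13 - 3^2)/4 = 4/4 = 1, a_5 = floor((3 + 3)/1) = 6.
  m_6 = 1*6 - 3 = 3, d_6 = (13 - 3^2)/1 = 4/1 = 4: (m_6, d_6) = (m_1, d_1) = (3, 4), so from here the quotients repeat a_1, ..., a_5; the period length is 5.
So sqrt(13) = [3; (1, 1, 1, 1, 6)] with period length k = 5.
k is odd, so (p_{k-1}, q_{k-1}) only solves x^2 - 13y^2 = -1 and the fundamental solution of x^2 - 13y^2 = 1 is (p_{2k-1}, q_{2k-1}) = (p_9, q_9); compute convergents through index 9, running through the period twice.
Convergents (p_i = a_i*p_{i-1} + p_{i-2}, q_i = a_i*q_{i-1} + q_{i-2} with p_{-2}=0, p_{-1}=1, q_{-2}=1, q_{-1}=0):
  i=0: a_0=3, p_0 = 3*1 + 0 = 3, q_0 = 3*0 + 1 = 1.
  i=1: a_1=1, p_1 = 1*3 + 1 = 4, q_1 = 1*1 + 0 = 1.
  i=2: a_2=1, p_2 = 1*4 + 3 = 7, q_2 = 1*1 + 1 = 2.
  i=3: a_3=1, p_3 = 1*7 + 4 = 11, q_3 = 1*2 + 1 = 3.
  i=4: a_4=1, p_4 = 1*11 + 7 = 18, q_4 = 1*3 + 2 = 5.
  i=5: a_5=6, p_5 = 6*18 + 11 = 119, q_5 = 6*5 + 3 = 33.
  i=6: a_6=1, p_6 = 1*119 + 18 = 137, q_6 = 1*33 + 5 = 38.
  i=7: a_7=1, p_7 = 1*137 + 119 = 256, q_7 = 1*38 + 33 = 71.
  i=8: a_8=1, p_8 = 1*256 + 137 = 393, q_8 = 1*71 + 38 = 109.
  i=9: a_9=1, p_9 = 1*393 + 256 = 649, q_9 = 1*109 + 71 = 180.
Indeed p_4^2 - 13*q_4^2 = 324 - 325 = -1, not +1.
Check: 649^2 - 13*180^2 = 421201 - 421200 = 1, so (x, y) = (649, 180) solves the equation, and by the theorem it is the least positive solution.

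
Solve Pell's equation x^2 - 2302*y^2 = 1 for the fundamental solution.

(x, y) = (2303, 48)

First expand sqrt(2302) as a continued fraction. With x_i = (sqrt(2302) + m_i)/d_i and (m_0, d_0) = (0, 1): a_0 = floor(sqrt(2302)) = 47, since 47^2 = 2209 <= 2302 < 2304 = 48^2.
Iterate m_{i+1} = d_i*a_i - m_i, d_{i+1} = (2302 - m_{i+1}^2)/d_i, a_{i+1} = floor((a_0 + m_{i+1})/d_{i+1}):
  m_1 = 1*47 - 0 = 47, d_1 = (2302 - 47^2)/1 = 93/1 = 93, a_1 = floor((47 + 47)/93) = 1.
  m_2 = 93*1 - 47 = 46, d_2 = (2302 - 46^2)/93 = 186/93 = 2, a_2 = floor((47 + 46)/2) = 46.
  m_3 = 2*46 - 46 = 46, d_3 = (2302 - 46^2)/2 = 186/2 = 93, a_3 = floor((47 + 46)/93) = 1.
  m_4 = 93*1 - 46 = 47, d_4 = (2302 - 47^2)/93 = 93/93 = 1, a_4 = floor((47 + 47)/1) = 94.
  m_5 = 1*94 - 47 = 47, d_5 = (2302 - 47^2)/1 = 93/1 = 93: (m_5, d_5) = (m_1, d_1) = (47, 93), so from here the quotients repeat a_1, ..., a_4; the period length is 4.
So sqrt(2302) = [47; (1, 46, 1, 94)] with period length k = 4.
k is even, so the fundamental solution of x^2 - 2302y^2 = 1 is (p_{k-1}, q_{k-1}) = (p_3, q_3); compute convergents through index 3.
Convergents (p_i = a_i*p_{i-1} + p_{i-2}, q_i = a_i*q_{i-1} + q_{i-2} with p_{-2}=0, p_{-1}=1, q_{-2}=1, q_{-1}=0):
  i=0: a_0=47, p_0 = 47*1 + 0 = 47, q_0 = 47*0 + 1 = 1.
  i=1: a_1=1, p_1 = 1*47 + 1 = 48, q_1 = 1*1 + 0 = 1.
  i=2: a_2=46, p_2 = 46*48 + 47 = 2255, q_2 = 46*1 + 1 = 47.
  i=3: a_3=1, p_3 = 1*2255 + 48 = 2303, q_3 = 1*47 + 1 = 48.
Check: 2303^2 - 2302*48^2 = 5303809 - 5303808 = 1, so (x, y) = (2303, 48) solves the equation, and by the theorem it is the least positive solution.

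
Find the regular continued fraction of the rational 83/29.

Run the Euclidean algorithm on 83 and 29; the successive quotients are the partial quotients a_0, a_1, ... (each step inverts the fractional part left over by the previous one):
  83 = 2*29 + 25, so a_0 = 2.
  29 = 1*25 + 4, so a_1 = 1.
  25 = 6*4 + 1, so a_2 = 6.
  4 = 4*1 + 0, so a_3 = 4.
The remainder reaches 0 after 4 divisions, so the expansion has 4 partial quotients, read off in order.

[2; 1, 6, 4]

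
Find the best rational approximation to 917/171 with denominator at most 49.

Expand x = 917/171 as a continued fraction with the Euclidean algorithm:
  917 = 5*171 + 62, so a_0 = 5.
  171 = 2*62 + 47, so a_1 = 2.
  62 = 1*47 + 15, so a_2 = 1.
  47 = 3*15 + 2, so a_3 = 3.
  15 = 7*2 + 1, so a_4 = 7.
  2 = 2*1 + 0, so a_5 = 2.
so x = [5; 2, 1, 3, 7, 2].
Convergents (p_i = a_i*p_{i-1} + p_{i-2}, q_i = a_i*q_{i-1} + q_{i-2} with p_{-2}=0, p_{-1}=1, q_{-2}=1, q_{-1}=0), until the denominator exceeds 49:
  i=0: a_0=5, p_0 = 5*1 + 0 = 5, q_0 = 5*0 + 1 = 1.
  i=1: a_1=2, p_1 = 2*5 + 1 = 11, q_1 = 2*1 + 0 = 2.
  i=2: a_2=1, p_2 = 1*11 + 5 = 16, q_2 = 1*2 + 1 = 3.
  i=3: a_3=3, p_3 = 3*16 + 11 = 59, q_3 = 3*3 + 2 = 11.
  i=4: a_4=7, p_4 = 7*59 + 16 = 429, q_4 = 7*11 + 3 = 80.
q_4 = 80 > 49, so the last convergent with denominator <= 49 is p_3/q_3 = 59/11.
The closest fraction with denominator <= 49 is either p_3/q_3 or the intermediate fraction (k*p_3 + p_2)/(k*q_3 + q_2) with the largest k >= 1 whose denominator stays <= 49; these approach x as k grows, and every other convergent or intermediate fraction in range is farther away.
Largest k: floor((49 - q_2)/q_3) = floor((49 - 3)/11) = 4.
That gives (4*59 + 16)/(4*11 + 3) = 252/47.
Compare the errors: |x - 59/11| = |917*11 - 59*171|/(171*11) = 2/1881, and |x - 252/47| = |917*47 - 252*171|/(171*47) = 7/8037.
Cross-multiplying, 7*1881 = 13167 < 16074 = 2*8037, so 7/8037 is smaller: the intermediate fraction 252/47 is closer to x than 59/11.

252/47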